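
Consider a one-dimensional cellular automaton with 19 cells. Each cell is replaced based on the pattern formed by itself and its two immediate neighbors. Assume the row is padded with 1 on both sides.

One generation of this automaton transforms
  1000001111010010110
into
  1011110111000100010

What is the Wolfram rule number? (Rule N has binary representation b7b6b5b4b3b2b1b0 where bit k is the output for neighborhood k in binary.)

195

position 7: 111 → 1  (bit 7 = 1)
position 0: 110 → 1  (bit 6 = 1)
position 10: 101 → 0  (bit 5 = 0)
position 1: 100 → 0  (bit 4 = 0)
position 6: 011 → 0  (bit 3 = 0)
position 11: 010 → 0  (bit 2 = 0)
position 5: 001 → 1  (bit 1 = 1)
position 2: 000 → 1  (bit 0 = 1)
bits b7..b0 = 11000011 = 195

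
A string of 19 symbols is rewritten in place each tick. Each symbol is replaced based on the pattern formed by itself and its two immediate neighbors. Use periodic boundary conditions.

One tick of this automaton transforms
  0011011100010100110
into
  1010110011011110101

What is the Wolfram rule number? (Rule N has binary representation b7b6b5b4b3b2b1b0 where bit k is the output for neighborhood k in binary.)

position 6: 111 → 0  (bit 7 = 0)
position 3: 110 → 0  (bit 6 = 0)
position 4: 101 → 1  (bit 5 = 1)
position 8: 100 → 1  (bit 4 = 1)
position 2: 011 → 1  (bit 3 = 1)
position 11: 010 → 1  (bit 2 = 1)
position 1: 001 → 0  (bit 1 = 0)
position 0: 000 → 1  (bit 0 = 1)
bits b7..b0 = 00111101 = 61

61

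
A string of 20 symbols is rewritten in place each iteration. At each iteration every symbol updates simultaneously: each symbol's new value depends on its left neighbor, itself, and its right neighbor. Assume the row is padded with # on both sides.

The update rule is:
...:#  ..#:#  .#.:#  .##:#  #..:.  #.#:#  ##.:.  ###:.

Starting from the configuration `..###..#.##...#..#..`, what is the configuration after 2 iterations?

iteration 1: .##...####..###.##.#
iteration 2: ##..###....##..##.##

##..###....##..##.##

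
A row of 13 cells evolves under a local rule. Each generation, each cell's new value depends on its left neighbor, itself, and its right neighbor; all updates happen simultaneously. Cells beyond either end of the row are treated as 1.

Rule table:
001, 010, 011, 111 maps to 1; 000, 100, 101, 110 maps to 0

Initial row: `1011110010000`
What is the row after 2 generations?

0011100110001
0111001100011

0111001100011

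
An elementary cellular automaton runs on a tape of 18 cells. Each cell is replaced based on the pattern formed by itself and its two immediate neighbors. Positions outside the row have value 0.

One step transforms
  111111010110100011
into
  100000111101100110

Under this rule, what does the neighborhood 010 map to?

At position 7 the neighborhood is 010; the next row has 1 there.

1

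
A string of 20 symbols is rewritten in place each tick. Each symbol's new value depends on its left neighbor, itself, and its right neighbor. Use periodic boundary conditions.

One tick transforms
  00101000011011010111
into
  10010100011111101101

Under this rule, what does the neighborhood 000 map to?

At position 6 the neighborhood is 000; the next row has 0 there.

0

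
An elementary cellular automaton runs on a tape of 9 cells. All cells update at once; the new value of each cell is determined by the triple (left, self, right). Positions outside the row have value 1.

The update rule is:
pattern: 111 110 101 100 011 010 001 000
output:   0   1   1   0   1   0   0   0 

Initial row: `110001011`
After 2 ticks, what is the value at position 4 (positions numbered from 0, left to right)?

010000110
100000111
position 4 holds 0

0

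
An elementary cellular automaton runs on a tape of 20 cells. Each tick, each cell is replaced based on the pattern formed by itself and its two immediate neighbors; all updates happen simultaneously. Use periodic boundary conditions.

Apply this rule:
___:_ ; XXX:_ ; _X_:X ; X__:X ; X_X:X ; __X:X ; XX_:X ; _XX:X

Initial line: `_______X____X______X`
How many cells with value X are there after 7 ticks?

X_____XXX__XXX____XX
XX___XX_XXXX_XX__XX_
XXX_XXXXX__XXXXXXXXX
__XXX___XXXX________
_XX_XX_XX__XX_______
XXXXXXXXXXXXXX______
X____________XX____X
count of X: 4

4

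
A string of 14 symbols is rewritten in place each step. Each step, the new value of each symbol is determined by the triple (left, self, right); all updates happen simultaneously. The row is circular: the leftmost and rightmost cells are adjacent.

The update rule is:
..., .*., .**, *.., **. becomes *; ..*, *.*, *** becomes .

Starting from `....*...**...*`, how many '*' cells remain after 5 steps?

8

step 1: ***.***.****.*
step 2: ..*.*.*.*..*.*
step 3: *.*.*.*.**.*.*
step 4: *.*.*.*.**.*.*  (fixed point — unchanged through step 5)
count of *: 8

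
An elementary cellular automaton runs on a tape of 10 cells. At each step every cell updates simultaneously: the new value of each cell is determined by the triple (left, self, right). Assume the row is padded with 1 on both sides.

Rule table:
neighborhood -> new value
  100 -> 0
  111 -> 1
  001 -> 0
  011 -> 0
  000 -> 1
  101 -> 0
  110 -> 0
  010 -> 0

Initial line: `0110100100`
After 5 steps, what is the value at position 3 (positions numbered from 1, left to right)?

0000000000
0111111110
0011111100
0001111000
0100110010
position 3 holds 0

0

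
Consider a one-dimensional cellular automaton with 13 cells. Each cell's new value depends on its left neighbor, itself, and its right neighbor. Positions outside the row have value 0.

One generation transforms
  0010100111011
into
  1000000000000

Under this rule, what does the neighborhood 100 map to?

0

At position 5 the neighborhood is 100; the next row has 0 there.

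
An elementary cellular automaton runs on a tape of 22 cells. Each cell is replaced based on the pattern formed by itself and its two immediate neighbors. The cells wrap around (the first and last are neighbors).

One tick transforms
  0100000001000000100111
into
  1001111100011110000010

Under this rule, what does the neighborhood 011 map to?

At position 19 the neighborhood is 011; the next row has 0 there.

0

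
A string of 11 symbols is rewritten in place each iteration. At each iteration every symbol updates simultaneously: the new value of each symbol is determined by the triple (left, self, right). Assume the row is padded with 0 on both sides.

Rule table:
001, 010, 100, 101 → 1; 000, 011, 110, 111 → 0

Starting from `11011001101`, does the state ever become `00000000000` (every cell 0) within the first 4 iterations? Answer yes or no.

no

00100110011
01111001100
10000110010
11001001111
iteration 4 is 11001001111, still not uniform 0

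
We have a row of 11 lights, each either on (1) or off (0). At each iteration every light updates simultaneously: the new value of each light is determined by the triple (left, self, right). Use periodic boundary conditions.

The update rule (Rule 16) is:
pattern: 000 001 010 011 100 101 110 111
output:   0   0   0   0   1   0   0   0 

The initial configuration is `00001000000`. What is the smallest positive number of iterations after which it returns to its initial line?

iteration 1: 00000100000
iteration 2: 00000010000
iteration 3: 00000001000
iteration 4: 00000000100
iteration 5: 00000000010
iteration 6: 00000000001
iteration 7: 10000000000
iteration 8: 01000000000
iteration 9: 00100000000
iteration 10: 00010000000
iteration 11: 00001000000

11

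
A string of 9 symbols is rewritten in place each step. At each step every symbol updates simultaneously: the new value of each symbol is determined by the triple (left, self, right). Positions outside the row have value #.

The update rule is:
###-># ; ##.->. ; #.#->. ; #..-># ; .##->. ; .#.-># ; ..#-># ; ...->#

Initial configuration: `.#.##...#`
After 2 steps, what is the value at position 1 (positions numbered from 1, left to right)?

.#...###.
.####.#..
position 1 holds .

.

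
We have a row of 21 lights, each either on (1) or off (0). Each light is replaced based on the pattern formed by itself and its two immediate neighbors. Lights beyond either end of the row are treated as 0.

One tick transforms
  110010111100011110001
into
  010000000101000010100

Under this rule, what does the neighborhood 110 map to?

At position 1 the neighborhood is 110; the next row has 1 there.

1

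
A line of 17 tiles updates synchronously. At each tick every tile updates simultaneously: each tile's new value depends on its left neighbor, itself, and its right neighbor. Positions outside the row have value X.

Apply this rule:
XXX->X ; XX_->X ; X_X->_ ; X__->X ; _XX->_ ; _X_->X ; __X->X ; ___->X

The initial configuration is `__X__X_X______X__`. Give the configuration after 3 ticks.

tick 1: XXXXXX_XXXXXXXXXX
tick 2: XXXXXX__XXXXXXXXX
tick 3: XXXXXXXX_XXXXXXXX

XXXXXXXX_XXXXXXXX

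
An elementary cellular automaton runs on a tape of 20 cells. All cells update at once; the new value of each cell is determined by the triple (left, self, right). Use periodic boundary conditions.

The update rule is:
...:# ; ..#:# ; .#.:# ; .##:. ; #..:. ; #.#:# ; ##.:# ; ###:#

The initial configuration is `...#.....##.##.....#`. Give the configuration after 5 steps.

step 1: .###.####.##.#.#####
step 2: #.###.####.####.####
step 3: ##.###.####.####.###
step 4: ###.###.####.####.##
step 5: ####.###.####.####.#

####.###.####.####.#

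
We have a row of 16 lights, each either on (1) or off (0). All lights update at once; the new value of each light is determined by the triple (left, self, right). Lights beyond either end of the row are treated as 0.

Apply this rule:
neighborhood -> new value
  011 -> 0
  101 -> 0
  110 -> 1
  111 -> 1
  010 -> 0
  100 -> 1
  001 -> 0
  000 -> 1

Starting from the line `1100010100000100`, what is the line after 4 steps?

0111000011110011
0011111001111001
1001111100111100
0100111110011111

0100111110011111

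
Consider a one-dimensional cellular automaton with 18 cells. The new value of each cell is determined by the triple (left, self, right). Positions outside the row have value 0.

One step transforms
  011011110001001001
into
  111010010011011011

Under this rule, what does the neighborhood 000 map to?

At position 9 the neighborhood is 000; the next row has 0 there.

0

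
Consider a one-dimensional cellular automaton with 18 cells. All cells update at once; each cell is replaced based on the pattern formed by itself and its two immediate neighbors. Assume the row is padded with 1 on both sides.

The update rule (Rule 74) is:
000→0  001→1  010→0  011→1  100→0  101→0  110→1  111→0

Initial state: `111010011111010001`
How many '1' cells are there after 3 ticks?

tick 1: 001000110001000011
tick 2: 010001110010000110
tick 3: 000011010100001110
count of 1: 7

7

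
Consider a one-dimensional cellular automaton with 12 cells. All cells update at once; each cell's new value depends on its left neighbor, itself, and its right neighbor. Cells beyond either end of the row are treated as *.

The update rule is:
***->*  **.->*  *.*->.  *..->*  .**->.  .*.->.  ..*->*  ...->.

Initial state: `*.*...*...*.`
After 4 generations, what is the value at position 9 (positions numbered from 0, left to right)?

*..*.*.*.*..
***.......**
****.....*.*
*****...*...
position 9 holds .

.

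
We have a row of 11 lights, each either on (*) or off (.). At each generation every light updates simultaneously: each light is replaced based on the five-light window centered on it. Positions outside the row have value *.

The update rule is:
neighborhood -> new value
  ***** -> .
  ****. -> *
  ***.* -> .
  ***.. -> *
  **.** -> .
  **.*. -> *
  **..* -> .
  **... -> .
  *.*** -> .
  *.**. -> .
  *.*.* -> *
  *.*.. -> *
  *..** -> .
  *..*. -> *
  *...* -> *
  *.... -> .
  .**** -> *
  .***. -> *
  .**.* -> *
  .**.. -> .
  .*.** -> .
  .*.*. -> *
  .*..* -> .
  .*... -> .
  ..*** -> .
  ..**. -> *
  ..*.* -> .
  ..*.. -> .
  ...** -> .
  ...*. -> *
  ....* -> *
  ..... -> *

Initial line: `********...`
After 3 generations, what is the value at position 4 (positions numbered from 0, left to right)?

generation 1: ......**.*.
generation 2: ..***.****.
generation 3: ...*...**..
position 4 holds .

.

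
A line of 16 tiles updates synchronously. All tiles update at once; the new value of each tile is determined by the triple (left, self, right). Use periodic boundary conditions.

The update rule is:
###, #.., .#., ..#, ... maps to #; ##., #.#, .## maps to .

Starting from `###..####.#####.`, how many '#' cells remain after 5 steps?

.#.##.##...###..
##......###.#.##
#.######.#..#..#
...####..######.
###.##.##.####.#
count of #: 12

12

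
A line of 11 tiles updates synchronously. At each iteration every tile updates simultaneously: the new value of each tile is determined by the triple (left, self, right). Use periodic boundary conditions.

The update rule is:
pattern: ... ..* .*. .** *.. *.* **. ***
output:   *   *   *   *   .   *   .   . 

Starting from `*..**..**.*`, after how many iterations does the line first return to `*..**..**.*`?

..**..**.**
.**..**.**.
**..**.**..
*..**.**..*
..**.**..**
.**.**..**.
**.**..**..
*.**..**..*
.**..**..**
**..**..**.
*..**..**.*

11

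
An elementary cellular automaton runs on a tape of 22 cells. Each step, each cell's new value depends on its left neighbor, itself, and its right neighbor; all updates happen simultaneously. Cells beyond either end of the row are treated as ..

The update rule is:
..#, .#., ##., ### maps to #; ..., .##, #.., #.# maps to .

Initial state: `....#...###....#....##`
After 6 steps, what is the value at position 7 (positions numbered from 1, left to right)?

...##..#.##...##...#.#
..#.#.##..#..#.#..##.#
.##.#..#.##.##.#.#.#.#
#.#.#.##..#..#.#.#.#.#
#.#.#..#.##.##.#.#.#.#
#.#.#.##..#..#.#.#.#.#
position 7 holds #

#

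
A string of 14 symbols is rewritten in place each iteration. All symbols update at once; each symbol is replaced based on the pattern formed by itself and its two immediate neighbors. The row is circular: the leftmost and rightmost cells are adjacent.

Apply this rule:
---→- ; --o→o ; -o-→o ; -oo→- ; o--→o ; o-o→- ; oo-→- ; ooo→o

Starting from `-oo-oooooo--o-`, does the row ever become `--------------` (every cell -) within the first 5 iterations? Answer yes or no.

no

o----oooo-oooo
-o--o-oo---ooo
-oooo---o-o-o-
o-oo-o-oo-o-oo
-----o----o--o
iteration 5 is -----o----o--o, still not uniform -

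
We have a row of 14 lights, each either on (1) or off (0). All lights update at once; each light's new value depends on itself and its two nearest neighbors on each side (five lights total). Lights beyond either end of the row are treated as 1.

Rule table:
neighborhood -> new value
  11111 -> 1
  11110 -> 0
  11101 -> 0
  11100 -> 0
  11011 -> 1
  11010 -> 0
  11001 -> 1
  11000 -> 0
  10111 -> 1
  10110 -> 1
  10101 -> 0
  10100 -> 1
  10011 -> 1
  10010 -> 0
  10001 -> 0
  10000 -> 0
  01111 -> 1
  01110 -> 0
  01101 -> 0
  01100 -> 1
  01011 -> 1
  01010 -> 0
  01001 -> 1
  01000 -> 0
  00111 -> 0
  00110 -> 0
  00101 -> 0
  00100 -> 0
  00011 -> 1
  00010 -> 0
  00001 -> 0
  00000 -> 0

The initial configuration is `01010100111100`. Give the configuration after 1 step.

00000111010011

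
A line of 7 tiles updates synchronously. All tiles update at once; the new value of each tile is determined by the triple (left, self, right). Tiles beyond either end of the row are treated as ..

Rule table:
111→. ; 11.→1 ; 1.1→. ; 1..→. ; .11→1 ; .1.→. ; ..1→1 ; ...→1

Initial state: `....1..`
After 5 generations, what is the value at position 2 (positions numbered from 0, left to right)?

generation 1: 1111..1
generation 2: 1..1.1.
generation 3: ..1....
generation 4: 11..111
generation 5: 11.11.1
position 2 holds .

.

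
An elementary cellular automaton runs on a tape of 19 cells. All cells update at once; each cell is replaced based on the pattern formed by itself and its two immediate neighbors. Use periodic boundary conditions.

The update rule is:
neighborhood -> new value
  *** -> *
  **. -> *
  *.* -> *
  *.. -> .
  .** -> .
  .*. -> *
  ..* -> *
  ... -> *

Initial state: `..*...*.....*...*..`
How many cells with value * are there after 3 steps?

***.***.*****.***.*
****.***.*****.***.
.****.***.*****.***
count of *: 15

15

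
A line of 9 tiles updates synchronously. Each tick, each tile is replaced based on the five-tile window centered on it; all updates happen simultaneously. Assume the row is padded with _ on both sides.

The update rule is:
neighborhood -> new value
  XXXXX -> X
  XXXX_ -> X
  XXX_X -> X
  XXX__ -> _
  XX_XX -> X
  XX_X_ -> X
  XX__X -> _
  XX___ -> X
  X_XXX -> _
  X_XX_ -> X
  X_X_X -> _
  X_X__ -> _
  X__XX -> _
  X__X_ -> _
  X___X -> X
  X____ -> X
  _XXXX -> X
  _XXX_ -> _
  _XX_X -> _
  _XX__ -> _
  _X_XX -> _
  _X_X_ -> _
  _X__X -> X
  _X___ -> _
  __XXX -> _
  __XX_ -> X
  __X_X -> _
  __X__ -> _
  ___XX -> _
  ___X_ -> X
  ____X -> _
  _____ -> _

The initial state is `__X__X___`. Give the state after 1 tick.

_X_X___X_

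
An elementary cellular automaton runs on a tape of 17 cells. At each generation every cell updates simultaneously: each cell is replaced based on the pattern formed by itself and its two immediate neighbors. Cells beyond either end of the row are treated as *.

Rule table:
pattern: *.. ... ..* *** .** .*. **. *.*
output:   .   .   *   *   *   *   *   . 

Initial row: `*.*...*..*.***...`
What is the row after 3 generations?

*.*.***.**.***.**

generation 1: *.*..**.**.***..*
generation 2: *.*.***.**.***.**
generation 3: *.*.***.**.***.**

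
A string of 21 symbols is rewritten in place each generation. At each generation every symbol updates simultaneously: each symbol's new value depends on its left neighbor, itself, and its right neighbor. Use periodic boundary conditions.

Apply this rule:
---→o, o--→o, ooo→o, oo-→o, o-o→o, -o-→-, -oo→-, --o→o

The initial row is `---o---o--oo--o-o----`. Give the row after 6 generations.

ooo-ooo-oo-ooo-o-oooo
oooo-ooo-oo-ooo-o-ooo
ooooo-ooo-oo-ooo-o-oo
oooooo-ooo-oo-ooo-o-o
ooooooo-ooo-oo-ooo-o-
-ooooooo-ooo-oo-ooo-o

-ooooooo-ooo-oo-ooo-o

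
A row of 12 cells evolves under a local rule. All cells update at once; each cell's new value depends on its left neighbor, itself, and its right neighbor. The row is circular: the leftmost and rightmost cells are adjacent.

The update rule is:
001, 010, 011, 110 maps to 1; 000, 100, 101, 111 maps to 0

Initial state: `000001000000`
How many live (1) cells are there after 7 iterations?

000011000000
000111000000
001101000000
011101000000
110101000000
110101000001
010101000011
count of 1: 5

5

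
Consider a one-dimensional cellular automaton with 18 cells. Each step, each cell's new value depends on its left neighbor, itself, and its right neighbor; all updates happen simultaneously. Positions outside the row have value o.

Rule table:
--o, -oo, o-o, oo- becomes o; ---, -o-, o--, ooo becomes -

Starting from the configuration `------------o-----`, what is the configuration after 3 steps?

-----------o-----o
----------o-----oo
---------o-----oo-

---------o-----oo-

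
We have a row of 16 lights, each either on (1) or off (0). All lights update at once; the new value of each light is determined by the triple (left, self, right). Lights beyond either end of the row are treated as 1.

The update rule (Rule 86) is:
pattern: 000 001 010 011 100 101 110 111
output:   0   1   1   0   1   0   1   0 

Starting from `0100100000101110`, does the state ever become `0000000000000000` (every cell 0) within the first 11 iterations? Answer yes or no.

iteration 1: 0111110001100010
iteration 2: 0000011010110110
iteration 3: 1000101010010010
iteration 4: 1101101011111110
iteration 5: 0100101000000010
iteration 6: 0111101100000110
iteration 7: 0000100110001010
iteration 8: 1001111011011010
iteration 9: 1110001001001010
iteration 10: 0011011111111010
iteration 11: 1101000000001010
iteration 11 is 1101000000001010, still not uniform 0

no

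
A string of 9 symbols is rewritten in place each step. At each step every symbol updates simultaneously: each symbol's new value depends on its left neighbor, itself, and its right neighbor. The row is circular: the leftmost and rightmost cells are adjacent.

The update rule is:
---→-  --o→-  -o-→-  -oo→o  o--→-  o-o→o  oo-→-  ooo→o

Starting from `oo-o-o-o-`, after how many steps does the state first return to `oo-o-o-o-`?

9

step 1: o-o-o-o-o
step 2: -o-o-o-oo
step 3: o-o-o-oo-
step 4: -o-o-oo-o
step 5: o-o-oo-o-
step 6: -o-oo-o-o
step 7: o-oo-o-o-
step 8: -oo-o-o-o
step 9: oo-o-o-o-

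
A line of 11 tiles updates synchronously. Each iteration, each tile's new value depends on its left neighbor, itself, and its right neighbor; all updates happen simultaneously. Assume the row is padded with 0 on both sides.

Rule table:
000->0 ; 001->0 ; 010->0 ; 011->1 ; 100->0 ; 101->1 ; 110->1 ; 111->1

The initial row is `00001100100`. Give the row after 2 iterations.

00001100000

iteration 1: 00001100000
iteration 2: 00001100000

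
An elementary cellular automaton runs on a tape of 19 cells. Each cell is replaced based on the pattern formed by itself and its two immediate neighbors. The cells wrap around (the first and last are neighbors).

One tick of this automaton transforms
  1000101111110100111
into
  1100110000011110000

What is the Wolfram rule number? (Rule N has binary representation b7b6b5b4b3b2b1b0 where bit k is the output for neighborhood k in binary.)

116

position 7: 111 → 0  (bit 7 = 0)
position 0: 110 → 1  (bit 6 = 1)
position 5: 101 → 1  (bit 5 = 1)
position 1: 100 → 1  (bit 4 = 1)
position 6: 011 → 0  (bit 3 = 0)
position 4: 010 → 1  (bit 2 = 1)
position 3: 001 → 0  (bit 1 = 0)
position 2: 000 → 0  (bit 0 = 0)
bits b7..b0 = 01110100 = 116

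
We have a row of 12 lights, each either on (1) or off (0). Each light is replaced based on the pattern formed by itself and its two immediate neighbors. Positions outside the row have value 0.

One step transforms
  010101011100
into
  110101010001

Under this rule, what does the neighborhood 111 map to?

0

At position 8 the neighborhood is 111; the next row has 0 there.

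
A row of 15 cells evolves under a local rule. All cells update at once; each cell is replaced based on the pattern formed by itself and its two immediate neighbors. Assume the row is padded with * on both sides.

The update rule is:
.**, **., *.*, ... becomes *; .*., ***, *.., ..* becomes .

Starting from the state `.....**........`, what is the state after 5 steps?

step 1: .***.**.******.
step 2: **.******....**
step 3: .***....*.**.*.
step 4: **.*.**..****.*
step 5: .**.***..*..***

.**.***..*..***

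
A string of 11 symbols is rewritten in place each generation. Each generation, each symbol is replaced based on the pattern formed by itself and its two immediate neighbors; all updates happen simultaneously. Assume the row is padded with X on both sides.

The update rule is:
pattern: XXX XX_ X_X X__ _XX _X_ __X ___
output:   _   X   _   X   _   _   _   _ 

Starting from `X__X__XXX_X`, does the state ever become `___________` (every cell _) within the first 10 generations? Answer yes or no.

generation 1: XX__X___X__
generation 2: _XX__X___X_
generation 3: __XX__X____
generation 4: X__XX__X___
generation 5: XX__XX__X__
generation 6: _XX__XX__X_
generation 7: __XX__XX___
generation 8: X__XX__XX__
generation 9: XX__XX__XX_
generation 10: _XX__XX__X_
generation 10 is _XX__XX__X_, still not uniform _

no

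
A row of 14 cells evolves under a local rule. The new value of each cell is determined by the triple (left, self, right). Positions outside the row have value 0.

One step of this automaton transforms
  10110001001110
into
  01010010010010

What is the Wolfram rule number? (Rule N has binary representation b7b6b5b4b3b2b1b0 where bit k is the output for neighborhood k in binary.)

98

position 11: 111 → 0  (bit 7 = 0)
position 3: 110 → 1  (bit 6 = 1)
position 1: 101 → 1  (bit 5 = 1)
position 4: 100 → 0  (bit 4 = 0)
position 2: 011 → 0  (bit 3 = 0)
position 0: 010 → 0  (bit 2 = 0)
position 6: 001 → 1  (bit 1 = 1)
position 5: 000 → 0  (bit 0 = 0)
bits b7..b0 = 01100010 = 98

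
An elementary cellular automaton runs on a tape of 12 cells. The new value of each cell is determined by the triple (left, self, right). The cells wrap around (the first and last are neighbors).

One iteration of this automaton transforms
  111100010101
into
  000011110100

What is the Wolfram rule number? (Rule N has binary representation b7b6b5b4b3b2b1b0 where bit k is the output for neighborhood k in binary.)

position 0: 111 → 0  (bit 7 = 0)
position 3: 110 → 0  (bit 6 = 0)
position 8: 101 → 0  (bit 5 = 0)
position 4: 100 → 1  (bit 4 = 1)
position 11: 011 → 0  (bit 3 = 0)
position 7: 010 → 1  (bit 2 = 1)
position 6: 001 → 1  (bit 1 = 1)
position 5: 000 → 1  (bit 0 = 1)
bits b7..b0 = 00010111 = 23

23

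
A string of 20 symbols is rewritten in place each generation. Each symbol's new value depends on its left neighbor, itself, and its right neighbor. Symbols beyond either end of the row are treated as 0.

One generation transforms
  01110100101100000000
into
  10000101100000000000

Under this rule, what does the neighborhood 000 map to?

0

At position 13 the neighborhood is 000; the next row has 0 there.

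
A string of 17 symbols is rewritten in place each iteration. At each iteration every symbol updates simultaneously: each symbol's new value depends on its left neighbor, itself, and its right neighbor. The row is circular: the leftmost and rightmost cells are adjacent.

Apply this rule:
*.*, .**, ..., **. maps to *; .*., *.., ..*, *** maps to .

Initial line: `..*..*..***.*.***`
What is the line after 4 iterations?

iteration 1: ........*.**.**.*
iteration 2: .******..*******.
iteration 3: .*....*..*.....*.
iteration 4: ...**......***...

...**......***...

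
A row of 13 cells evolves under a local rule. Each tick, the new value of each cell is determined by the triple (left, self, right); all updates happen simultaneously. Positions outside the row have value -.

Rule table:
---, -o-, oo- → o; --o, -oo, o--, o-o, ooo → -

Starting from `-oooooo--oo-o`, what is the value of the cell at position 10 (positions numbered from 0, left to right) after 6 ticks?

o

------o---o-o
ooooo-o-o-o-o
----o-o-o-o-o
ooo-o-o-o-o-o
--o-o-o-o-o-o
o-o-o-o-o-o-o
position 10 holds o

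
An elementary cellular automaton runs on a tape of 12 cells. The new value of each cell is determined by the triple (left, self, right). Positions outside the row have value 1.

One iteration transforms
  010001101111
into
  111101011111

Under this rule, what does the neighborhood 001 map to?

0

At position 4 the neighborhood is 001; the next row has 0 there.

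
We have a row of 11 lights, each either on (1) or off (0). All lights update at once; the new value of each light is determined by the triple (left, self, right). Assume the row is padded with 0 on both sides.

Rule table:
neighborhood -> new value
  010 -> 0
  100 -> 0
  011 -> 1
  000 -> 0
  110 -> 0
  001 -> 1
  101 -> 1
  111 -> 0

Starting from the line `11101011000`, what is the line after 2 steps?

step 1: 10010110000
step 2: 00101100000

00101100000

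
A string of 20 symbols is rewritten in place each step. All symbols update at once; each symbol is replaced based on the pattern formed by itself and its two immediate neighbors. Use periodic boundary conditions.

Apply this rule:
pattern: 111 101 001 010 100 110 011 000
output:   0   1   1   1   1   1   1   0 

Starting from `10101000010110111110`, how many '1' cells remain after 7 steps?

15

11111100111111100011
00000111100000110110
00001100110001111111
10011111111011000001
11110000001111100011
00011000011000110110
00111100111101111111
count of 1: 15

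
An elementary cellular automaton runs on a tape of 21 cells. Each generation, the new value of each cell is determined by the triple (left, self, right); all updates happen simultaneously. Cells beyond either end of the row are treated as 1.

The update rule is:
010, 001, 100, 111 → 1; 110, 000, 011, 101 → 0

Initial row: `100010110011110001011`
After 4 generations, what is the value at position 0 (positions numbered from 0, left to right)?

010110001101101011001
010001010000001000110
011011011000011101000
000000000100101001101
position 0 holds 0

0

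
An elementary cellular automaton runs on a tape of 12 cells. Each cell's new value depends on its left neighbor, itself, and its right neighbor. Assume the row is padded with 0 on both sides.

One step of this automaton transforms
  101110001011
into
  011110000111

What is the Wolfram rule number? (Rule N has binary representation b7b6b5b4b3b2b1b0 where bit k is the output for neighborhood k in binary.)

232

position 3: 111 → 1  (bit 7 = 1)
position 4: 110 → 1  (bit 6 = 1)
position 1: 101 → 1  (bit 5 = 1)
position 5: 100 → 0  (bit 4 = 0)
position 2: 011 → 1  (bit 3 = 1)
position 0: 010 → 0  (bit 2 = 0)
position 7: 001 → 0  (bit 1 = 0)
position 6: 000 → 0  (bit 0 = 0)
bits b7..b0 = 11101000 = 232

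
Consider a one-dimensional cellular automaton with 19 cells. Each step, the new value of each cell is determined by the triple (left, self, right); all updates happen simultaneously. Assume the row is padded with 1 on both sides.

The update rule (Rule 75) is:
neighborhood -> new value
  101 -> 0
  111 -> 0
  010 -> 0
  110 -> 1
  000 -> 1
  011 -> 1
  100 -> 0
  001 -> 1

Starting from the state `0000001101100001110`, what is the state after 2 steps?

0100000101101001000

0111111101101111010
0100000101101001000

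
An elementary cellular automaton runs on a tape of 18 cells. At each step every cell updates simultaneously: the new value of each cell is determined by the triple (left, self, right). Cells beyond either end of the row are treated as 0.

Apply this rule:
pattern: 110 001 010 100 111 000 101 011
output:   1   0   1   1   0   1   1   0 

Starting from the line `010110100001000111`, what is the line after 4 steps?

110000011001110001

step 1: 011011111101110001
step 2: 001100000110011101
step 3: 100111110011000111
step 4: 110000011001110001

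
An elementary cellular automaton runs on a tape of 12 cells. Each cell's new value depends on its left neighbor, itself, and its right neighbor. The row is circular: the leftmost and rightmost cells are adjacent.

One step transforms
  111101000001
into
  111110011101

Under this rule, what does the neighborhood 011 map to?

At position 11 the neighborhood is 011; the next row has 1 there.

1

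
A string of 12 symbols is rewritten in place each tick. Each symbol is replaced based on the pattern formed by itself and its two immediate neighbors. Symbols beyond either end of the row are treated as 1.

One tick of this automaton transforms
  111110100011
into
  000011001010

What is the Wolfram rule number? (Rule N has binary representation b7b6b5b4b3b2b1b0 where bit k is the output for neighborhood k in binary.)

position 0: 111 → 0  (bit 7 = 0)
position 4: 110 → 1  (bit 6 = 1)
position 5: 101 → 1  (bit 5 = 1)
position 7: 100 → 0  (bit 4 = 0)
position 10: 011 → 1  (bit 3 = 1)
position 6: 010 → 0  (bit 2 = 0)
position 9: 001 → 0  (bit 1 = 0)
position 8: 000 → 1  (bit 0 = 1)
bits b7..b0 = 01101001 = 105

105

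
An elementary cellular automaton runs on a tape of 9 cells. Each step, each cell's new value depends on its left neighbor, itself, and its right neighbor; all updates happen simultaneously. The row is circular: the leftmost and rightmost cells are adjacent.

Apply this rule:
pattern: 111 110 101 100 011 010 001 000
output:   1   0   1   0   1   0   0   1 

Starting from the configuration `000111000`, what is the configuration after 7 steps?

110110011
101100011
011001011
110000110
100110101
000101011
010010110

010010110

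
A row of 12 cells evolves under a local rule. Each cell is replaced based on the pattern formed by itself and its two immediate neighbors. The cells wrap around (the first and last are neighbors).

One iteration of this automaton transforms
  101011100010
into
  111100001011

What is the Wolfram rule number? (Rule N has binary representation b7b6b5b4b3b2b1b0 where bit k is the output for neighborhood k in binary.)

position 5: 111 → 0  (bit 7 = 0)
position 6: 110 → 0  (bit 6 = 0)
position 1: 101 → 1  (bit 5 = 1)
position 7: 100 → 0  (bit 4 = 0)
position 4: 011 → 0  (bit 3 = 0)
position 0: 010 → 1  (bit 2 = 1)
position 9: 001 → 0  (bit 1 = 0)
position 8: 000 → 1  (bit 0 = 1)
bits b7..b0 = 00100101 = 37

37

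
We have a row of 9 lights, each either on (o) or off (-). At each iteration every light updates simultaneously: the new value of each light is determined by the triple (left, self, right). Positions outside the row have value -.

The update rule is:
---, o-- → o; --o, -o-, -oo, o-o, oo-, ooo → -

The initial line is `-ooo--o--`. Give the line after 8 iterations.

----o--oo
ooo--o---
---o--ooo
oo--o----
--o--oooo
o--o-----
-o--ooooo
--o------

--o------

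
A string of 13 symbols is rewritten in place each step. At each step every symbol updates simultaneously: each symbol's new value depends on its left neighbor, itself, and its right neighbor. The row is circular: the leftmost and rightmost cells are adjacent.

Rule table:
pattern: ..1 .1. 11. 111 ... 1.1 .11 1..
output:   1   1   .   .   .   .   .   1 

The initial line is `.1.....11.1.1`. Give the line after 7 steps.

.11...1...1.1
...1.111.11.1
1.11........1
....1......1.
...111....111
1.1...1..1...
1.11.111111.1

1.11.111111.1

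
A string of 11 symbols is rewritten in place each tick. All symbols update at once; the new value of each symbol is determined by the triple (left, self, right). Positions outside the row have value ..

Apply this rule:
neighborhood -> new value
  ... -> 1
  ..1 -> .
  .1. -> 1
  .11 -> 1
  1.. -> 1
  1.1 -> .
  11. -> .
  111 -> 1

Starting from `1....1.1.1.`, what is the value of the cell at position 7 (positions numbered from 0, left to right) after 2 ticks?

tick 1: 1111.1.1.11
tick 2: 111..1.1.1.
position 7 holds 1

1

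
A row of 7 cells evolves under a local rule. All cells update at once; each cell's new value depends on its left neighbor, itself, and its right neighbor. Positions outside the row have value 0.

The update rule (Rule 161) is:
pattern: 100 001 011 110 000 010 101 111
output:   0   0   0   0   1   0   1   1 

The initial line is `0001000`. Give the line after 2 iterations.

1100011
0001000

0001000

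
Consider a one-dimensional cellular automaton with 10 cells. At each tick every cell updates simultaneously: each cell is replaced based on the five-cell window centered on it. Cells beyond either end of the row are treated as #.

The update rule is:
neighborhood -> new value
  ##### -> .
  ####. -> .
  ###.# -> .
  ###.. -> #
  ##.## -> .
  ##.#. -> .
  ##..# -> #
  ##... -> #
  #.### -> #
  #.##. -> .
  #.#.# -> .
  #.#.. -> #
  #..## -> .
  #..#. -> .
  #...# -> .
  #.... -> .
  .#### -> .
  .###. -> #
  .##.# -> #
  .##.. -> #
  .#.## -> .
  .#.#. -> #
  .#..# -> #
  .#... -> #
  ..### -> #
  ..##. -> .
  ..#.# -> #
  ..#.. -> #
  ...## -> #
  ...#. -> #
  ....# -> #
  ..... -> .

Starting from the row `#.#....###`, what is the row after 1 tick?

..##.###..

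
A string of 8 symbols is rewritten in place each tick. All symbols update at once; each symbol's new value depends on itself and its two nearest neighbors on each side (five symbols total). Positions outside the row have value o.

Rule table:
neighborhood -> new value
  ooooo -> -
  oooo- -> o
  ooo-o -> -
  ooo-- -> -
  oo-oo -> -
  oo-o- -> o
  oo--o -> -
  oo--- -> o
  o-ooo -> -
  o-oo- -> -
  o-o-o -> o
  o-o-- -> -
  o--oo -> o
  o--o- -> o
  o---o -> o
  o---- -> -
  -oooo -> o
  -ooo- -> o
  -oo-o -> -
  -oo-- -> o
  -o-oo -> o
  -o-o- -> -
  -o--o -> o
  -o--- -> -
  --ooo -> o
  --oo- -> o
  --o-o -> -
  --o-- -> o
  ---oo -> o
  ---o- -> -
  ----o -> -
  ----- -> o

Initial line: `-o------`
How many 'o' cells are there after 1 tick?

4

o---oo-o
count of o: 4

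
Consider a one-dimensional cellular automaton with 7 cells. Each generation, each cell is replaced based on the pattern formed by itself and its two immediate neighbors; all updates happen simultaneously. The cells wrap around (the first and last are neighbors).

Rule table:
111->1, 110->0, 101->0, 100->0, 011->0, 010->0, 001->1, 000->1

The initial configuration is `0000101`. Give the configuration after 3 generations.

0000101

generation 1: 0111000
generation 2: 1010011
generation 3: 0000101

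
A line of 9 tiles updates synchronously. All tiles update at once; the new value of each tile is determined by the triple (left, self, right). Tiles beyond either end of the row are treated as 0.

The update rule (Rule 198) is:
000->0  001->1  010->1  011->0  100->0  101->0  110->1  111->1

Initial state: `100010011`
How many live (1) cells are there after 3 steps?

5

100110101
101010101
101010101
count of 1: 5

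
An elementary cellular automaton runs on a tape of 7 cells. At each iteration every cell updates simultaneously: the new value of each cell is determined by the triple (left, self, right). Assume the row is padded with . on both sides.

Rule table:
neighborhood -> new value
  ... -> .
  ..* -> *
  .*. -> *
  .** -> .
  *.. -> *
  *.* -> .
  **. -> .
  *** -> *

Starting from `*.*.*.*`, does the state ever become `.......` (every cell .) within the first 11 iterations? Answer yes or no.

no

iteration 1: *.*.*.*  (fixed point — unchanged through iteration 11)
iteration 11 is *.*.*.*, still not uniform .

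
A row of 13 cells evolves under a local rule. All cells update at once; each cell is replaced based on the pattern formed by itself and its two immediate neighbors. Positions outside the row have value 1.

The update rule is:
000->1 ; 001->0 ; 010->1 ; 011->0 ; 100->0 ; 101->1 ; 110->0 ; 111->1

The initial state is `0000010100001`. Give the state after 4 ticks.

tick 1: 0111011101100
tick 2: 1010101010000
tick 3: 0111111110110
tick 4: 1011111101001

1011111101001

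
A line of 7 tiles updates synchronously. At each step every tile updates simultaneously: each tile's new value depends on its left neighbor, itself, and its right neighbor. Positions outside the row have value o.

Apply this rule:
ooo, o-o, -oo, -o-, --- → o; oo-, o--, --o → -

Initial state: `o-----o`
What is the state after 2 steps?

--oo-oo

--ooo-o
--oo-oo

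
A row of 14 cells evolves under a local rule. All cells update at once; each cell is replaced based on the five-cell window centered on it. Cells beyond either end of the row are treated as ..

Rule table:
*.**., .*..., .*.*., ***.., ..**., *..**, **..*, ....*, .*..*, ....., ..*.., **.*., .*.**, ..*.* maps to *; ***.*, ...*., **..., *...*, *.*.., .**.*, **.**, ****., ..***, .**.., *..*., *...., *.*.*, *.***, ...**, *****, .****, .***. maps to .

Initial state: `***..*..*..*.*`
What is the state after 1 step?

..**.**.**.**.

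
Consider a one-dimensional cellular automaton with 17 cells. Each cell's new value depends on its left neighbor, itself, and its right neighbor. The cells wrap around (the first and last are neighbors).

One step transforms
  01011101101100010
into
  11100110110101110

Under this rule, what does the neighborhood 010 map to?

1

At position 1 the neighborhood is 010; the next row has 1 there.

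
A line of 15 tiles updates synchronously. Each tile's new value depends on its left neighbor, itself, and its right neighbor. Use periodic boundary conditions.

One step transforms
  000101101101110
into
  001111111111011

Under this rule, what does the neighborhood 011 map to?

At position 5 the neighborhood is 011; the next row has 1 there.

1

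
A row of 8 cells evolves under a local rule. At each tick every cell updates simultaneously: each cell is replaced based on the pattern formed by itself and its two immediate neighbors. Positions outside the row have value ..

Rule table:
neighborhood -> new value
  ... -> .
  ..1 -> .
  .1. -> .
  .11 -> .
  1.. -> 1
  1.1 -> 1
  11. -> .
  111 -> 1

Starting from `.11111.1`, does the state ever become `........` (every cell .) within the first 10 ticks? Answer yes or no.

..111.1.
...1.1.1
....1.1.
.....1.1
......1.
.......1
........
all cells are . at tick 7

yes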